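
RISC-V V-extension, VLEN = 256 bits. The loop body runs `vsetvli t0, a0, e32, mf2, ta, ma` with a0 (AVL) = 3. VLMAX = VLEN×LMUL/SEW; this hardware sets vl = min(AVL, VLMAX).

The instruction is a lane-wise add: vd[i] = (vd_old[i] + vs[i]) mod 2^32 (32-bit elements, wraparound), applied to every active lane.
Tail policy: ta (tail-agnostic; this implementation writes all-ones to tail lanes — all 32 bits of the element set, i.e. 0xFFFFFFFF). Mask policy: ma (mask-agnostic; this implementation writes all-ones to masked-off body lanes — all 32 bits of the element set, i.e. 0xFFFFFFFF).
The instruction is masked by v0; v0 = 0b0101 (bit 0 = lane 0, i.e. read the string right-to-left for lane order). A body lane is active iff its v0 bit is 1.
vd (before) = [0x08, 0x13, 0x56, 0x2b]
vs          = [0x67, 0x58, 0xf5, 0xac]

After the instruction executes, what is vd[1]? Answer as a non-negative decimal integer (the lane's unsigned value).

vd[1] = 4294967295

lanes per group: 256·1/2/32 = 4
vl ← min(3, 4) = 3
vd[0] add(0x08,0x67) -> 0x6f
vd[1] mask-off/ones -> 0xffffffff
vd[2] add(0x56,0xf5) -> 0x14b
vd[3] tail/ones -> 0xffffffff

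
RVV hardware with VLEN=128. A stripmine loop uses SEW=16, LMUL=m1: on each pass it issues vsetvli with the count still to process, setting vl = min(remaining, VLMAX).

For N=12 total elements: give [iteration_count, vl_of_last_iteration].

[iterations, last_vl] = [2, 4]

VLMAX = (128 × 1) / 16 = 8 lanes
12 elements at 8/iter → 2 passes, remainder 4 on the last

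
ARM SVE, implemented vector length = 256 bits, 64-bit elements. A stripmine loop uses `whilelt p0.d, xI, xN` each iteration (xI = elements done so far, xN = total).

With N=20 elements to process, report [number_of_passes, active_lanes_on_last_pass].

[iterations, last_vl] = [5, 4]

lane count: 256 div 64 = 4
N=20: ⌈20/4⌉ = 5 iters; last vl = 20 − 4×4 = 4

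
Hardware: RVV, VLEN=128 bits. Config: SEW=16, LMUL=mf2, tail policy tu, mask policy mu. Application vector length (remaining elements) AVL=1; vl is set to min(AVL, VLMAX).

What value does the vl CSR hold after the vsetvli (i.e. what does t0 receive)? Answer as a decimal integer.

vl = 1

lanes per group: 128·1/2/16 = 4
vl = min(AVL, VLMAX) = min(1, 4) = 1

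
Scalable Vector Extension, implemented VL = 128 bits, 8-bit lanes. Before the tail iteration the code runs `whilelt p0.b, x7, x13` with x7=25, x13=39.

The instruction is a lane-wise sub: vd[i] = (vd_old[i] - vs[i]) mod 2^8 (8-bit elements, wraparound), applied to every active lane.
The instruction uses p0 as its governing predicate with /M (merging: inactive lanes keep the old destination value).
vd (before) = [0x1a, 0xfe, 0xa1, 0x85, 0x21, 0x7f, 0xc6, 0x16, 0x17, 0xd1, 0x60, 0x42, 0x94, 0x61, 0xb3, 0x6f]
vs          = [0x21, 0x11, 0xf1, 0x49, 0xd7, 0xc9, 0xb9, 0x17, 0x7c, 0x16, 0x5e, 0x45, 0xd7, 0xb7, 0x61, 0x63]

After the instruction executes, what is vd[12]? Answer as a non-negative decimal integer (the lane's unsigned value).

vd[12] = 189

lane count: 128 div 8 = 16
whilelt: lane j active iff 25+j < 39 → j < 14 → 14 active
  i=0: sub(0x1a,0x21) → 249
  i=1: sub(0xfe,0x11) → 237
  i=2: sub(0xa1,0xf1) → 176
  i=3: sub(0x85,0x49) → 60
  i=4: sub(0x21,0xd7) → 74
  i=5: sub(0x7f,0xc9) → 182
  i=6: sub(0xc6,0xb9) → 13
  i=7: sub(0x16,0x17) → 255
  i=8: sub(0x17,0x7c) → 155
  i=9: sub(0xd1,0x16) → 187
  i=10: sub(0x60,0x5e) → 2
  i=11: sub(0x42,0x45) → 253
  i=12: sub(0x94,0xd7) → 189
  i=13: sub(0x61,0xb7) → 170
  i=14: tail/keep → 179
  i=15: tail/keep → 111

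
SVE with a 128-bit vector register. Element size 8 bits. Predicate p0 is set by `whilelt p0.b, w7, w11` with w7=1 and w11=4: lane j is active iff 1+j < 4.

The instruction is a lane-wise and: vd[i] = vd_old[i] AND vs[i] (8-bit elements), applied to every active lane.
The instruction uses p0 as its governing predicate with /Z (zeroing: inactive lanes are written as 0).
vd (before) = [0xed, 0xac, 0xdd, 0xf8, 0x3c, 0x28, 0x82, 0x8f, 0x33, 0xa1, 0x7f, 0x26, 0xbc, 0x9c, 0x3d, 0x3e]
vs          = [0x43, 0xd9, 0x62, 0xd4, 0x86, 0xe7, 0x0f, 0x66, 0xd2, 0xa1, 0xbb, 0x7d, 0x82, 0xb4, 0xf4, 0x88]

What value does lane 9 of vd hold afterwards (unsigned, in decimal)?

vd[9] = 0

128-bit reg / 8-bit elem → 16 lanes
p0[j] = (1+j < 4); true for j=0..2 → 3 lanes set
vd[0] and(0xed,0x43) -> 0x41
vd[1] and(0xac,0xd9) -> 0x88
vd[2] and(0xdd,0x62) -> 0x40
vd[3] tail/zero -> 0x00
vd[4] tail/zero -> 0x00
vd[5] tail/zero -> 0x00
vd[6] tail/zero -> 0x00
vd[7] tail/zero -> 0x00
vd[8] tail/zero -> 0x00
vd[9] tail/zero -> 0x00
vd[10] tail/zero -> 0x00
vd[11] tail/zero -> 0x00
vd[12] tail/zero -> 0x00
vd[13] tail/zero -> 0x00
vd[14] tail/zero -> 0x00
vd[15] tail/zero -> 0x00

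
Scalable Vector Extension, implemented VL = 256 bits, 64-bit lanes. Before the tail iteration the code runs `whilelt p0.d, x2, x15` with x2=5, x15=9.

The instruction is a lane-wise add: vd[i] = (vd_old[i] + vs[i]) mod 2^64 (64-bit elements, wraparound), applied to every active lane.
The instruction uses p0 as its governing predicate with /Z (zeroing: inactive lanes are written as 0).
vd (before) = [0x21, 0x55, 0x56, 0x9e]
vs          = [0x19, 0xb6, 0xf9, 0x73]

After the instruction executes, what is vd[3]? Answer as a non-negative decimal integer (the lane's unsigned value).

lane count: 256 div 64 = 4
whilelt: lane j active iff 5+j < 9 → j < 4 → 4 active
lane  0: add(0x21,0x19) ⇒ 0x3a
lane  1: add(0x55,0xb6) ⇒ 0x10b
lane  2: add(0x56,0xf9) ⇒ 0x14f
lane  3: add(0x9e,0x73) ⇒ 0x111

vd[3] = 273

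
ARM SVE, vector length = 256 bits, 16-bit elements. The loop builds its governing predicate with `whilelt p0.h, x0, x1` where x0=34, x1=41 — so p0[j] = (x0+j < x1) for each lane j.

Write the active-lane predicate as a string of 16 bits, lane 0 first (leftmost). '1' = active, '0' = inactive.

256-bit reg / 16-bit elem → 16 lanes
active while 34+j < 41, i.e. j ∈ [0,7) capped at 16 ⇒ 7
bits (lane 0 leftmost): 1111111000000000

predicate = 1111111000000000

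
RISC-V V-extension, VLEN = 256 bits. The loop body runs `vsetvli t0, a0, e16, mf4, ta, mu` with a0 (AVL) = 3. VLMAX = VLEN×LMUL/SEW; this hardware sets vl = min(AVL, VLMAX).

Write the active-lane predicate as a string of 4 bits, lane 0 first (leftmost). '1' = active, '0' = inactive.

VLMAX = (256 × 1/4) / 16 = 4 lanes
vl ← min(3, 4) = 3
bits (lane 0 leftmost): 1110

predicate = 1110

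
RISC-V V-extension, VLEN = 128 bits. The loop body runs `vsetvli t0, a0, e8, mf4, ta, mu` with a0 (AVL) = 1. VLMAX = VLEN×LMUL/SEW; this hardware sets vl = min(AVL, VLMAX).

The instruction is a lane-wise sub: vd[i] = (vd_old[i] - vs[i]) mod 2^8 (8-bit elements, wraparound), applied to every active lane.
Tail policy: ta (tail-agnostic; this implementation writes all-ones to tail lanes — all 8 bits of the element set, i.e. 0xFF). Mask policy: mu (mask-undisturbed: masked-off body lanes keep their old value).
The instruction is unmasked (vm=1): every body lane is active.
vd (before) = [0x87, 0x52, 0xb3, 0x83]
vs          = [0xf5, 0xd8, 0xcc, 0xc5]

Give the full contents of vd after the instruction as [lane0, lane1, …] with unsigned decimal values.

vd = [146, 255, 255, 255]

VLMAX = (128 × 1/4) / 8 = 4 lanes
vl = min(AVL, VLMAX) = min(1, 4) = 1
[0] sub(0x87,0xf5) = 0x92
[1] tail/ones = 0xff
[2] tail/ones = 0xff
[3] tail/ones = 0xff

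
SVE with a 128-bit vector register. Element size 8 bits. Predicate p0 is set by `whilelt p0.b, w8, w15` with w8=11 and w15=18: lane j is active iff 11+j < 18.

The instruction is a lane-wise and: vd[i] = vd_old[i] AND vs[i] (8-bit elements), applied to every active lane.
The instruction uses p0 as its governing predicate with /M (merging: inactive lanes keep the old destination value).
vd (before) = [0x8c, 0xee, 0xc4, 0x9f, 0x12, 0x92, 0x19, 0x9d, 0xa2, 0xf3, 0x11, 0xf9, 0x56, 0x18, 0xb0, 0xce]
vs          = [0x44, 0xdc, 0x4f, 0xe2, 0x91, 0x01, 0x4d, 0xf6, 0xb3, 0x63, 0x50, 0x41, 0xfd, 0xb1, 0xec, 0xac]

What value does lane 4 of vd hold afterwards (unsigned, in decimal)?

register lanes = 128/8 = 16
active while 11+j < 18, i.e. j ∈ [0,7) capped at 16 ⇒ 7
  i=0: and(0x8c,0x44) → 4
  i=1: and(0xee,0xdc) → 204
  i=2: and(0xc4,0x4f) → 68
  i=3: and(0x9f,0xe2) → 130
  i=4: and(0x12,0x91) → 16
  i=5: and(0x92,0x01) → 0
  i=6: and(0x19,0x4d) → 9
  i=7: tail/keep → 157
  i=8: tail/keep → 162
  i=9: tail/keep → 243
  i=10: tail/keep → 17
  i=11: tail/keep → 249
  i=12: tail/keep → 86
  i=13: tail/keep → 24
  i=14: tail/keep → 176
  i=15: tail/keep → 206

vd[4] = 16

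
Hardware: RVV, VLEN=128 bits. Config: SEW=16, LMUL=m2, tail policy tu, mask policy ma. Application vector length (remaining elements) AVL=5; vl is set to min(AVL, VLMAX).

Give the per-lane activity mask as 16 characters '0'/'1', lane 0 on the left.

predicate = 1111100000000000

lanes per group: 128·2/16 = 16
vl = min(AVL, VLMAX) = min(5, 16) = 5
bits (lane 0 leftmost): 1111100000000000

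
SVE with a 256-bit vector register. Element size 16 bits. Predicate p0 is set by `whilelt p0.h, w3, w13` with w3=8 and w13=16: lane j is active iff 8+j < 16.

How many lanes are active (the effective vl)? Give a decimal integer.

vl = 8

register lanes = 256/16 = 16
active while 8+j < 16, i.e. j ∈ [0,8) capped at 16 ⇒ 8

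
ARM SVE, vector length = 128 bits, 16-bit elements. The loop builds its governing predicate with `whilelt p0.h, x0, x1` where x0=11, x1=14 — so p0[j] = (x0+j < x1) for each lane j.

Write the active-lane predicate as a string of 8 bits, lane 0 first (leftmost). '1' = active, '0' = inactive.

predicate = 11100000

lane count: 128 div 16 = 8
active while 11+j < 14, i.e. j ∈ [0,3) capped at 8 ⇒ 3
bits (lane 0 leftmost): 11100000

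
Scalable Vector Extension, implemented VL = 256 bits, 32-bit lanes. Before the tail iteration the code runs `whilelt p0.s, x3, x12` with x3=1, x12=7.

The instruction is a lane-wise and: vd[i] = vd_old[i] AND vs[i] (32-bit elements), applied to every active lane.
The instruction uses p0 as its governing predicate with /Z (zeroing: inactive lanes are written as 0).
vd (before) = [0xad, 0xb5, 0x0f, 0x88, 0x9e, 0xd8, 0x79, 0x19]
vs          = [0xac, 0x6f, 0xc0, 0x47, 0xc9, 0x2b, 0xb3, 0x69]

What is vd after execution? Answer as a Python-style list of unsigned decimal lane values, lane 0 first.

vd = [172, 37, 0, 0, 136, 8, 0, 0]

register lanes = 256/32 = 8
whilelt: lane j active iff 1+j < 7 → j < 6 → 6 active
  i=0: and(0xad,0xac) → 172
  i=1: and(0xb5,0x6f) → 37
  i=2: and(0x0f,0xc0) → 0
  i=3: and(0x88,0x47) → 0
  i=4: and(0x9e,0xc9) → 136
  i=5: and(0xd8,0x2b) → 8
  i=6: tail/zero → 0
  i=7: tail/zero → 0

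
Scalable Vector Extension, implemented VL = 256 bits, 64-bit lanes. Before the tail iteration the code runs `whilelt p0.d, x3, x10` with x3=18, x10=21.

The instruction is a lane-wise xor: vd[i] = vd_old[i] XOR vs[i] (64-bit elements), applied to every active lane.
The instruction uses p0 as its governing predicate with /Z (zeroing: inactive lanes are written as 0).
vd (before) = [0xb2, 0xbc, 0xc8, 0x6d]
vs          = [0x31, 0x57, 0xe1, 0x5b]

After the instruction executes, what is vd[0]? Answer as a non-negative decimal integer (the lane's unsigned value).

register lanes = 256/64 = 4
active while 18+j < 21, i.e. j ∈ [0,3) capped at 4 ⇒ 3
lane  0: xor(0xb2,0x31) ⇒ 0x83
lane  1: xor(0xbc,0x57) ⇒ 0xeb
lane  2: xor(0xc8,0xe1) ⇒ 0x29
lane  3: tail/zero ⇒ 0x00

vd[0] = 131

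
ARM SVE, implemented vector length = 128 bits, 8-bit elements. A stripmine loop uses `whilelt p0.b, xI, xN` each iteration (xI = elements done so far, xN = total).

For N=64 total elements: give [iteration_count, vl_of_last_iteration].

[iterations, last_vl] = [4, 16]

lane count: 128 div 8 = 16
64 elements at 16/iter → 4 passes, remainder 16 on the last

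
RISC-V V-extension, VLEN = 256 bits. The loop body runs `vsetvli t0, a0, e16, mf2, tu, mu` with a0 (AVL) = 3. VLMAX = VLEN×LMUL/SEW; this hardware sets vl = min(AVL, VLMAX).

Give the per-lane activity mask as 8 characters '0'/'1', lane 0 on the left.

predicate = 11100000

VLMAX = (256 × 1/2) / 16 = 8 lanes
vl ← min(3, 8) = 3
bits (lane 0 leftmost): 11100000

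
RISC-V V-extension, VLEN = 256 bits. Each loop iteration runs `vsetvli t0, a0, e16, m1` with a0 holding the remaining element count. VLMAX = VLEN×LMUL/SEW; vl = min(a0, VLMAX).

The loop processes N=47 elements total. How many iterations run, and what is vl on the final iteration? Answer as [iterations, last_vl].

[iterations, last_vl] = [3, 15]

VLMAX = (256 × 1) / 16 = 16 lanes
47 elements at 16/iter → 3 passes, remainder 15 on the last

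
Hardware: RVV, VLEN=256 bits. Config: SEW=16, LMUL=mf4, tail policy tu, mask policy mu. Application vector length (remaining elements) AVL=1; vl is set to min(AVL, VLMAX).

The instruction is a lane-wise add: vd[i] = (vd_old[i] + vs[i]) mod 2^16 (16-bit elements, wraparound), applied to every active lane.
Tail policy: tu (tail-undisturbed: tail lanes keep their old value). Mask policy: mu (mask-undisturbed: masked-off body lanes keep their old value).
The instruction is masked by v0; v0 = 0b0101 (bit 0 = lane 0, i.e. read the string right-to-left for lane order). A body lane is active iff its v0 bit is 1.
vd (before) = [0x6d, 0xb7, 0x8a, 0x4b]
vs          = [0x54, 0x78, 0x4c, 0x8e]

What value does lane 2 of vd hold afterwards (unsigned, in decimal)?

vd[2] = 138

lanes per group: 256·1/4/16 = 4
vl ← min(1, 4) = 1
vd[0] add(0x6d,0x54) -> 0xc1
vd[1] tail/keep -> 0xb7
vd[2] tail/keep -> 0x8a
vd[3] tail/keep -> 0x4b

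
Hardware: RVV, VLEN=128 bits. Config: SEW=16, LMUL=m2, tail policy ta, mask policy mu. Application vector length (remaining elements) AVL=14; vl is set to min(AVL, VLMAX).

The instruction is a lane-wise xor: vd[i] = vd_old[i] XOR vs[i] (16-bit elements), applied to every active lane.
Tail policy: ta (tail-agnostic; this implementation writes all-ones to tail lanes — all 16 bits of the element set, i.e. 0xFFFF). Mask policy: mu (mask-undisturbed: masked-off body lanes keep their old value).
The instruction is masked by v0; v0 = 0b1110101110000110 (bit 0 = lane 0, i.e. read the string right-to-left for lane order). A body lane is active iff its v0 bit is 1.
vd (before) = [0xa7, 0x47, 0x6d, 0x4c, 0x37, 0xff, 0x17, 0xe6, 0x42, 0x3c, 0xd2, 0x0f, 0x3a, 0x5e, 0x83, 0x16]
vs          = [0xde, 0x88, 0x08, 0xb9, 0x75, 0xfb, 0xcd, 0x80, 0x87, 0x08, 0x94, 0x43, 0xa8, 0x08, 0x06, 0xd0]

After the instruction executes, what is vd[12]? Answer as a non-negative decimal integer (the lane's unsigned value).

lanes per group: 128·2/16 = 16
vl = min(AVL, VLMAX) = min(14, 16) = 14
lane  0: mask-off/keep ⇒ 0xa7
lane  1: xor(0x47,0x88) ⇒ 0xcf
lane  2: xor(0x6d,0x08) ⇒ 0x65
lane  3: mask-off/keep ⇒ 0x4c
lane  4: mask-off/keep ⇒ 0x37
lane  5: mask-off/keep ⇒ 0xff
lane  6: mask-off/keep ⇒ 0x17
lane  7: xor(0xe6,0x80) ⇒ 0x66
lane  8: xor(0x42,0x87) ⇒ 0xc5
lane  9: xor(0x3c,0x08) ⇒ 0x34
lane 10: mask-off/keep ⇒ 0xd2
lane 11: xor(0x0f,0x43) ⇒ 0x4c
lane 12: mask-off/keep ⇒ 0x3a
lane 13: xor(0x5e,0x08) ⇒ 0x56
lane 14: tail/ones ⇒ 0xffff
lane 15: tail/ones ⇒ 0xffff

vd[12] = 58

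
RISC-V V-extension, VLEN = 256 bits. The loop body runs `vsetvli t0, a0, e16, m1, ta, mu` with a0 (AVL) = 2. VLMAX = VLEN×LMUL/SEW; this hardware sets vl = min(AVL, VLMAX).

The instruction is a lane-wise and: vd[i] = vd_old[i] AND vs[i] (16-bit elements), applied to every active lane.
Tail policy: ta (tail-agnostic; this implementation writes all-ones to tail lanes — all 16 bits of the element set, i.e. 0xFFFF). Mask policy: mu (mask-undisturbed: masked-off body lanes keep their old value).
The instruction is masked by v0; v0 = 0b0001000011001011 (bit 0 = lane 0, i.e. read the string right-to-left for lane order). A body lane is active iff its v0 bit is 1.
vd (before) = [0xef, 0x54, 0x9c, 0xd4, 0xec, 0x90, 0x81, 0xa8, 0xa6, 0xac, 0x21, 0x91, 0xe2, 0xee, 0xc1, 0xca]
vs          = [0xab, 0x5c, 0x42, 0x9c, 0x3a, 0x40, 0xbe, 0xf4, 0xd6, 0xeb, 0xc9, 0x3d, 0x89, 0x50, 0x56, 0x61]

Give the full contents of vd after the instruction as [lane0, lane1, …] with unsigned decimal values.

lanes per group: 256·1/16 = 16
vl = min(AVL, VLMAX) = min(2, 16) = 2
vd[0] and(0xef,0xab) -> 0xab
vd[1] and(0x54,0x5c) -> 0x54
vd[2] tail/ones -> 0xffff
vd[3] tail/ones -> 0xffff
vd[4] tail/ones -> 0xffff
vd[5] tail/ones -> 0xffff
vd[6] tail/ones -> 0xffff
vd[7] tail/ones -> 0xffff
vd[8] tail/ones -> 0xffff
vd[9] tail/ones -> 0xffff
vd[10] tail/ones -> 0xffff
vd[11] tail/ones -> 0xffff
vd[12] tail/ones -> 0xffff
vd[13] tail/ones -> 0xffff
vd[14] tail/ones -> 0xffff
vd[15] tail/ones -> 0xffff

vd = [171, 84, 65535, 65535, 65535, 65535, 65535, 65535, 65535, 65535, 65535, 65535, 65535, 65535, 65535, 65535]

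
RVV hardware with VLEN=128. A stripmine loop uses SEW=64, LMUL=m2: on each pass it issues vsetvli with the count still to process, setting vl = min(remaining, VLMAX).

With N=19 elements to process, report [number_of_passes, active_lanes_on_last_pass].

[iterations, last_vl] = [5, 3]

VLMAX = (128 × 2) / 64 = 4 lanes
N=19: ⌈19/4⌉ = 5 iters; last vl = 19 − 4×4 = 3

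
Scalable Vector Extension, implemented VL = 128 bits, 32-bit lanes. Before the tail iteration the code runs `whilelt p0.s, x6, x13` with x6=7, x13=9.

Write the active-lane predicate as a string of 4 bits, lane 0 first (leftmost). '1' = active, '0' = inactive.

register lanes = 128/32 = 4
whilelt: lane j active iff 7+j < 9 → j < 2 → 2 active
bits (lane 0 leftmost): 1100

predicate = 1100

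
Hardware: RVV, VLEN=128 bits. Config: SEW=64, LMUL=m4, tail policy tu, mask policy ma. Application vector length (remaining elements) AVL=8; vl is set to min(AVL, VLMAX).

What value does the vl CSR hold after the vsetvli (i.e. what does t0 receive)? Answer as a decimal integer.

lanes per group: 128·4/64 = 8
AVL=8 ≤ VLMAX=8, so vl = 8

vl = 8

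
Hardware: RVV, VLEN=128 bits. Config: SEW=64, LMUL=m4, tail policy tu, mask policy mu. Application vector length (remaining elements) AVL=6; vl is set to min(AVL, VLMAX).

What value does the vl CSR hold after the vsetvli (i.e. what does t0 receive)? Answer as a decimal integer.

VLMAX = (128 × 4) / 64 = 8 lanes
vl = min(AVL, VLMAX) = min(6, 8) = 6

vl = 6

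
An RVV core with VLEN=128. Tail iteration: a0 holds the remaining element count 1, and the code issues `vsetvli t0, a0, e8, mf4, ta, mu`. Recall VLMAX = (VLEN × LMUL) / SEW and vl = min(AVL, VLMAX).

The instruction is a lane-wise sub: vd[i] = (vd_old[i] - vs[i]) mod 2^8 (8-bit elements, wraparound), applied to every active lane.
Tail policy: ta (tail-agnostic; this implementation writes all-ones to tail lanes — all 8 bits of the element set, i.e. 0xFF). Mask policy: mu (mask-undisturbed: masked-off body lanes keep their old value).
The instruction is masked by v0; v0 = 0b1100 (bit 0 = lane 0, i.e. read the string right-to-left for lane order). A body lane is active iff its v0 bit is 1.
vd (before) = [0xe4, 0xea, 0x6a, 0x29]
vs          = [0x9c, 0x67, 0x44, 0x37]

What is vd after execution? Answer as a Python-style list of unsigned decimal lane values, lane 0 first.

vd = [228, 255, 255, 255]

VLMAX = VLEN×LMUL/SEW = 128×1/4/8 = 4
AVL=1 ≤ VLMAX=4, so vl = 1
vd[0] mask-off/keep -> 0xe4
vd[1] tail/ones -> 0xff
vd[2] tail/ones -> 0xff
vd[3] tail/ones -> 0xff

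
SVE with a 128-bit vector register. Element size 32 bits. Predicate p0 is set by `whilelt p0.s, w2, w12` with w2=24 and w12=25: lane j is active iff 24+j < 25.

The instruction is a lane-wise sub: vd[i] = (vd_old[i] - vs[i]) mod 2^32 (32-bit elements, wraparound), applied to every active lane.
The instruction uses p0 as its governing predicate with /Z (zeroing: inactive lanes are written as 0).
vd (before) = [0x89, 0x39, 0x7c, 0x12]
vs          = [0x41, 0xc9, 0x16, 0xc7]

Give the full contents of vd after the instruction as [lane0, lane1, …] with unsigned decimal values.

vd = [72, 0, 0, 0]

lane count: 128 div 32 = 4
active while 24+j < 25, i.e. j ∈ [0,1) capped at 4 ⇒ 1
lane  0: sub(0x89,0x41) ⇒ 0x48
lane  1: tail/zero ⇒ 0x00
lane  2: tail/zero ⇒ 0x00
lane  3: tail/zero ⇒ 0x00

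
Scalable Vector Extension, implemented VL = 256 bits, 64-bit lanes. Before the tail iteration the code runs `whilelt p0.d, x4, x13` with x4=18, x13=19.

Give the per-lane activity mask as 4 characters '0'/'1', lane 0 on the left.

predicate = 1000

lane count: 256 div 64 = 4
whilelt: lane j active iff 18+j < 19 → j < 1 → 1 active
bits (lane 0 leftmost): 1000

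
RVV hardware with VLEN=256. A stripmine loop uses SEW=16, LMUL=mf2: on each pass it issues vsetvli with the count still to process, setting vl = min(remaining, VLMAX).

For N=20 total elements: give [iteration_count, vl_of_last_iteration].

[iterations, last_vl] = [3, 4]

VLMAX = (256 × 1/2) / 16 = 8 lanes
N=20: ⌈20/8⌉ = 3 iters; last vl = 20 − 2×8 = 4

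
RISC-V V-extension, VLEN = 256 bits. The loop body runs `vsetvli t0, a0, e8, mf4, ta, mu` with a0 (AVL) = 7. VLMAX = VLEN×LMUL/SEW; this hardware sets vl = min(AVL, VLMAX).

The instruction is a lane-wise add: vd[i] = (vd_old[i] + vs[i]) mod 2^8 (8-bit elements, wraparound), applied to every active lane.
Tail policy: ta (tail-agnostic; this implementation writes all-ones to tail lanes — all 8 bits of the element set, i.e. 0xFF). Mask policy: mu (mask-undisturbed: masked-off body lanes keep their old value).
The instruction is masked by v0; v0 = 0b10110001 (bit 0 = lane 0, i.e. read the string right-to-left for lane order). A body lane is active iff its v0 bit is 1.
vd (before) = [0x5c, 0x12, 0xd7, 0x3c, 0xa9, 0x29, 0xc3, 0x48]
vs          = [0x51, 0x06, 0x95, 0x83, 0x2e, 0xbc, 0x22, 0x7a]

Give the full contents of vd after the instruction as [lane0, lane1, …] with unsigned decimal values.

VLMAX = (256 × 1/4) / 8 = 8 lanes
vl ← min(7, 8) = 7
  i=0: add(0x5c,0x51) → 173
  i=1: mask-off/keep → 18
  i=2: mask-off/keep → 215
  i=3: mask-off/keep → 60
  i=4: add(0xa9,0x2e) → 215
  i=5: add(0x29,0xbc) → 229
  i=6: mask-off/keep → 195
  i=7: tail/ones → 255

vd = [173, 18, 215, 60, 215, 229, 195, 255]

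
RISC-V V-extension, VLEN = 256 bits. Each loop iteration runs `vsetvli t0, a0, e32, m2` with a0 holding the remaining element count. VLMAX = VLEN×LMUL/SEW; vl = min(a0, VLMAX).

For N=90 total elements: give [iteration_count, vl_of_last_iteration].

VLMAX = VLEN×LMUL/SEW = 256×2/32 = 16
90 elements at 16/iter → 6 passes, remainder 10 on the last

[iterations, last_vl] = [6, 10]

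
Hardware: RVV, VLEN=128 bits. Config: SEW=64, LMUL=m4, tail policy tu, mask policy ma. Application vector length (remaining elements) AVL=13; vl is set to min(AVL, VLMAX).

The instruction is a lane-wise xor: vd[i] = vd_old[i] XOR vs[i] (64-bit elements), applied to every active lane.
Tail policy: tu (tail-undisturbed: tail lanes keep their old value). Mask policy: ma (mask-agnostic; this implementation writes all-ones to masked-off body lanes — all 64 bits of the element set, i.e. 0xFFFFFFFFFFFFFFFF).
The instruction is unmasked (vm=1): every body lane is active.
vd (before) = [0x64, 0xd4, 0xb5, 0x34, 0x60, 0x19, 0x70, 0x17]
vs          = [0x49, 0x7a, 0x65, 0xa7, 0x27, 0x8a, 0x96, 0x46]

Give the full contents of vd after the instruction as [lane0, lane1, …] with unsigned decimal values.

VLMAX = (128 × 4) / 64 = 8 lanes
vl = min(AVL, VLMAX) = min(13, 8) = 8
lane  0: xor(0x64,0x49) ⇒ 0x2d
lane  1: xor(0xd4,0x7a) ⇒ 0xae
lane  2: xor(0xb5,0x65) ⇒ 0xd0
lane  3: xor(0x34,0xa7) ⇒ 0x93
lane  4: xor(0x60,0x27) ⇒ 0x47
lane  5: xor(0x19,0x8a) ⇒ 0x93
lane  6: xor(0x70,0x96) ⇒ 0xe6
lane  7: xor(0x17,0x46) ⇒ 0x51

vd = [45, 174, 208, 147, 71, 147, 230, 81]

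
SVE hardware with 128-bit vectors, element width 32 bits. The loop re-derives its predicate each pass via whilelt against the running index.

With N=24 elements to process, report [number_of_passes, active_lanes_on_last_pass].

lane count: 128 div 32 = 4
24 elements at 4/iter → 6 passes, remainder 4 on the last

[iterations, last_vl] = [6, 4]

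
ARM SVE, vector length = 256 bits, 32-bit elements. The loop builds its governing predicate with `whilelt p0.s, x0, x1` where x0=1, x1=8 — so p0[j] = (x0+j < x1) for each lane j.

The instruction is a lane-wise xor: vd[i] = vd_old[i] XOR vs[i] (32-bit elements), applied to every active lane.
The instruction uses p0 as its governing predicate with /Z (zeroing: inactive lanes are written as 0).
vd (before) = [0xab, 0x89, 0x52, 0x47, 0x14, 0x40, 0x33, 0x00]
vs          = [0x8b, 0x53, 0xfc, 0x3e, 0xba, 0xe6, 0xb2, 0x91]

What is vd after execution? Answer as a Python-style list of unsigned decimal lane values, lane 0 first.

256-bit reg / 32-bit elem → 8 lanes
p0[j] = (1+j < 8); true for j=0..6 → 7 lanes set
vd[0] xor(0xab,0x8b) -> 0x20
vd[1] xor(0x89,0x53) -> 0xda
vd[2] xor(0x52,0xfc) -> 0xae
vd[3] xor(0x47,0x3e) -> 0x79
vd[4] xor(0x14,0xba) -> 0xae
vd[5] xor(0x40,0xe6) -> 0xa6
vd[6] xor(0x33,0xb2) -> 0x81
vd[7] tail/zero -> 0x00

vd = [32, 218, 174, 121, 174, 166, 129, 0]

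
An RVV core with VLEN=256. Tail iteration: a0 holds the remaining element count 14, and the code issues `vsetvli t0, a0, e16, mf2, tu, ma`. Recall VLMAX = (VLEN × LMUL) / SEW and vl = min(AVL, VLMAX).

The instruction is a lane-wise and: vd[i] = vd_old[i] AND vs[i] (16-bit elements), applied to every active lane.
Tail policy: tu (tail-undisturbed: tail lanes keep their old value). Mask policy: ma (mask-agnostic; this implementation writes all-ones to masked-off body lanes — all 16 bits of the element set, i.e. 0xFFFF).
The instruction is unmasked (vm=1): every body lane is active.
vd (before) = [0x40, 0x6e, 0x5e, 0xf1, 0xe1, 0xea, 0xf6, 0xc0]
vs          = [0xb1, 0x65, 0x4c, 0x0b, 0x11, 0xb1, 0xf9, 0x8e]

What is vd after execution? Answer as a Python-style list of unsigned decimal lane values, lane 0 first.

vd = [0, 100, 76, 1, 1, 160, 240, 128]

lanes per group: 256·1/2/16 = 8
AVL=14 > VLMAX=8, so vl = 8
vd[0] and(0x40,0xb1) -> 0x00
vd[1] and(0x6e,0x65) -> 0x64
vd[2] and(0x5e,0x4c) -> 0x4c
vd[3] and(0xf1,0x0b) -> 0x01
vd[4] and(0xe1,0x11) -> 0x01
vd[5] and(0xea,0xb1) -> 0xa0
vd[6] and(0xf6,0xf9) -> 0xf0
vd[7] and(0xc0,0x8e) -> 0x80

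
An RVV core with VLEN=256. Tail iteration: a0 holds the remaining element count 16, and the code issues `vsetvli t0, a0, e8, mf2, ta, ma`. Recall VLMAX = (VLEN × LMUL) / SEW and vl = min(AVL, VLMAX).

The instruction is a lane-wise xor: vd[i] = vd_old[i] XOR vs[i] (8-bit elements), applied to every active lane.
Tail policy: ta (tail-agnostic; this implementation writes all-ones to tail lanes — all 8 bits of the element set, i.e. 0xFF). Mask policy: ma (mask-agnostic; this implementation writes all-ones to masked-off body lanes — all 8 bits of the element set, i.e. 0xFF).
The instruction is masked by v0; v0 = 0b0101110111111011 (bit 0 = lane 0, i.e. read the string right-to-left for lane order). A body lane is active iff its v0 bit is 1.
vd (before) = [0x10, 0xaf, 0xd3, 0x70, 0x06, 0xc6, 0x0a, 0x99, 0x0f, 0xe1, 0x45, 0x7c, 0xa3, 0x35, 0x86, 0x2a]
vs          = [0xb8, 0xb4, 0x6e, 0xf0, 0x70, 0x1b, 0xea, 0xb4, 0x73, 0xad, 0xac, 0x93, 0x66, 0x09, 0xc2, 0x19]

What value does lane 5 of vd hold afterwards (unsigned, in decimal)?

vd[5] = 221

VLMAX = (256 × 1/2) / 8 = 16 lanes
vl = min(AVL, VLMAX) = min(16, 16) = 16
lane  0: xor(0x10,0xb8) ⇒ 0xa8
lane  1: xor(0xaf,0xb4) ⇒ 0x1b
lane  2: mask-off/ones ⇒ 0xff
lane  3: xor(0x70,0xf0) ⇒ 0x80
lane  4: xor(0x06,0x70) ⇒ 0x76
lane  5: xor(0xc6,0x1b) ⇒ 0xdd
lane  6: xor(0x0a,0xea) ⇒ 0xe0
lane  7: xor(0x99,0xb4) ⇒ 0x2d
lane  8: xor(0x0f,0x73) ⇒ 0x7c
lane  9: mask-off/ones ⇒ 0xff
lane 10: xor(0x45,0xac) ⇒ 0xe9
lane 11: xor(0x7c,0x93) ⇒ 0xef
lane 12: xor(0xa3,0x66) ⇒ 0xc5
lane 13: mask-off/ones ⇒ 0xff
lane 14: xor(0x86,0xc2) ⇒ 0x44
lane 15: mask-off/ones ⇒ 0xff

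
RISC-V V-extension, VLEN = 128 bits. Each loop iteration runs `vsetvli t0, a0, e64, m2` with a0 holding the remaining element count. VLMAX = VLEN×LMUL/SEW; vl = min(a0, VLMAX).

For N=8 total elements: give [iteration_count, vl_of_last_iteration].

[iterations, last_vl] = [2, 4]

VLMAX = (128 × 2) / 64 = 4 lanes
N=8: ⌈8/4⌉ = 2 iters; last vl = 8 − 1×4 = 4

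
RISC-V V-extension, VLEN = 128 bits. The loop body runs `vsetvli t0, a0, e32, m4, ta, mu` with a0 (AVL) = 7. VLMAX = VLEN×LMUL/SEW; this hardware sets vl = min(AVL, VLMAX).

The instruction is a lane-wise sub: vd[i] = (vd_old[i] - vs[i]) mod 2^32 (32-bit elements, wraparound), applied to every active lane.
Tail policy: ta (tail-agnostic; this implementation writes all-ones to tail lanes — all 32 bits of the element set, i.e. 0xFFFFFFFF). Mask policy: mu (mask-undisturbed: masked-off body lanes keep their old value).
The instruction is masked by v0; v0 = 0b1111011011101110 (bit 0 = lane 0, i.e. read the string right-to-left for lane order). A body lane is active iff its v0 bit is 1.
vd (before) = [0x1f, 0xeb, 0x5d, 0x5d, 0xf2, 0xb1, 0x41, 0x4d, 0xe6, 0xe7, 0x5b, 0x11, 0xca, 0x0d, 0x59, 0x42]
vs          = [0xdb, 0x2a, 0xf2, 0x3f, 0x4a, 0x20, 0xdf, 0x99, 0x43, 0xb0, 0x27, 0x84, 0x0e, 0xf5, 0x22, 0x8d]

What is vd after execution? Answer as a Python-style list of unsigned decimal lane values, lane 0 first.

lanes per group: 128·4/32 = 16
AVL=7 ≤ VLMAX=16, so vl = 7
[0] mask-off/keep = 0x1f
[1] sub(0xeb,0x2a) = 0xc1
[2] sub(0x5d,0xf2) = 0xffffff6b
[3] sub(0x5d,0x3f) = 0x1e
[4] mask-off/keep = 0xf2
[5] sub(0xb1,0x20) = 0x91
[6] sub(0x41,0xdf) = 0xffffff62
[7] tail/ones = 0xffffffff
[8] tail/ones = 0xffffffff
[9] tail/ones = 0xffffffff
[10] tail/ones = 0xffffffff
[11] tail/ones = 0xffffffff
[12] tail/ones = 0xffffffff
[13] tail/ones = 0xffffffff
[14] tail/ones = 0xffffffff
[15] tail/ones = 0xffffffff

vd = [31, 193, 4294967147, 30, 242, 145, 4294967138, 4294967295, 4294967295, 4294967295, 4294967295, 4294967295, 4294967295, 4294967295, 4294967295, 4294967295]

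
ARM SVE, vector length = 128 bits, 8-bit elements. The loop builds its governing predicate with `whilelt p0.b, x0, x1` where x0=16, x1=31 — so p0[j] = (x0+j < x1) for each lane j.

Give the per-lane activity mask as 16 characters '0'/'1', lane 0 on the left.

predicate = 1111111111111110

lane count: 128 div 8 = 16
active while 16+j < 31, i.e. j ∈ [0,15) capped at 16 ⇒ 15
bits (lane 0 leftmost): 1111111111111110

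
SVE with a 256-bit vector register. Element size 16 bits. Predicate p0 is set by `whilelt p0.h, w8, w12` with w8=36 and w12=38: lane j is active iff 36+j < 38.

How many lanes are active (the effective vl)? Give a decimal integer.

lane count: 256 div 16 = 16
p0[j] = (36+j < 38); true for j=0..1 → 2 lanes set

vl = 2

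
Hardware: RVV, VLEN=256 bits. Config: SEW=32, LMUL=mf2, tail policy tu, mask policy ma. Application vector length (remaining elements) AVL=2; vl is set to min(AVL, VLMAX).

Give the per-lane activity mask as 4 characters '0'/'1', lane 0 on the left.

VLMAX = (256 × 1/2) / 32 = 4 lanes
vl ← min(2, 4) = 2
bits (lane 0 leftmost): 1100

predicate = 1100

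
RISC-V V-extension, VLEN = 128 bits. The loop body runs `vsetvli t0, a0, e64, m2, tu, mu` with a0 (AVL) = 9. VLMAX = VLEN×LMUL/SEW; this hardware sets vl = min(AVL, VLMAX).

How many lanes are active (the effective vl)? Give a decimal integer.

vl = 4

lanes per group: 128·2/64 = 4
vl ← min(9, 4) = 4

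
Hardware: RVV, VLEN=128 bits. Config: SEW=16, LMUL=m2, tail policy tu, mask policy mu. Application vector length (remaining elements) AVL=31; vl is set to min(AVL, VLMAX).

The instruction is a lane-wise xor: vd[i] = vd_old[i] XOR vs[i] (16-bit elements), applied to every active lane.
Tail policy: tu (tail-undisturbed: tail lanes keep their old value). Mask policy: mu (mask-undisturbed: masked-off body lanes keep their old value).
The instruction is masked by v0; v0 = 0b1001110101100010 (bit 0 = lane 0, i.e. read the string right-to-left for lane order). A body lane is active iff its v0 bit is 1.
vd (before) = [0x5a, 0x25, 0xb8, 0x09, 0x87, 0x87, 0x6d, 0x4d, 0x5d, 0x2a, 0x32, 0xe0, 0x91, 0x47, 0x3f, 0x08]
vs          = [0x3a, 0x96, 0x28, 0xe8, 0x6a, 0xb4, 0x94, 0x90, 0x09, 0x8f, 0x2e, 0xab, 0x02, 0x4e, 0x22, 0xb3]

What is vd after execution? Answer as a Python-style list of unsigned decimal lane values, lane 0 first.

VLMAX = (128 × 2) / 16 = 16 lanes
AVL=31 > VLMAX=16, so vl = 16
[0] mask-off/keep = 0x5a
[1] xor(0x25,0x96) = 0xb3
[2] mask-off/keep = 0xb8
[3] mask-off/keep = 0x09
[4] mask-off/keep = 0x87
[5] xor(0x87,0xb4) = 0x33
[6] xor(0x6d,0x94) = 0xf9
[7] mask-off/keep = 0x4d
[8] xor(0x5d,0x09) = 0x54
[9] mask-off/keep = 0x2a
[10] xor(0x32,0x2e) = 0x1c
[11] xor(0xe0,0xab) = 0x4b
[12] xor(0x91,0x02) = 0x93
[13] mask-off/keep = 0x47
[14] mask-off/keep = 0x3f
[15] xor(0x08,0xb3) = 0xbb

vd = [90, 179, 184, 9, 135, 51, 249, 77, 84, 42, 28, 75, 147, 71, 63, 187]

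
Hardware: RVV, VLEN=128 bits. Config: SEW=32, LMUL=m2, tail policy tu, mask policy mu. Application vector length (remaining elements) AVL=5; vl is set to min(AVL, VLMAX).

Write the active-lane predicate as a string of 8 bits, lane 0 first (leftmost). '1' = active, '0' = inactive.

VLMAX = VLEN×LMUL/SEW = 128×2/32 = 8
vl = min(AVL, VLMAX) = min(5, 8) = 5
bits (lane 0 leftmost): 11111000

predicate = 11111000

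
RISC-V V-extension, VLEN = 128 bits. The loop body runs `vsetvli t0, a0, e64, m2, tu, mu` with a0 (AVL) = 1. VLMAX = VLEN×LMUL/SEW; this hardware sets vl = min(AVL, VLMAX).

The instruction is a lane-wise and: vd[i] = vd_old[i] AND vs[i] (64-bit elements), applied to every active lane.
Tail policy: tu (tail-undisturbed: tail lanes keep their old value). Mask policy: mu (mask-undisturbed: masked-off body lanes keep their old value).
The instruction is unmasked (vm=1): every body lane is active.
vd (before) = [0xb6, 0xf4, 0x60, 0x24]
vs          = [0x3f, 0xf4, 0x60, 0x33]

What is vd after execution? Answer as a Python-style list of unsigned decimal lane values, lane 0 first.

vd = [54, 244, 96, 36]

VLMAX = (128 × 2) / 64 = 4 lanes
AVL=1 ≤ VLMAX=4, so vl = 1
lane  0: and(0xb6,0x3f) ⇒ 0x36
lane  1: tail/keep ⇒ 0xf4
lane  2: tail/keep ⇒ 0x60
lane  3: tail/keep ⇒ 0x24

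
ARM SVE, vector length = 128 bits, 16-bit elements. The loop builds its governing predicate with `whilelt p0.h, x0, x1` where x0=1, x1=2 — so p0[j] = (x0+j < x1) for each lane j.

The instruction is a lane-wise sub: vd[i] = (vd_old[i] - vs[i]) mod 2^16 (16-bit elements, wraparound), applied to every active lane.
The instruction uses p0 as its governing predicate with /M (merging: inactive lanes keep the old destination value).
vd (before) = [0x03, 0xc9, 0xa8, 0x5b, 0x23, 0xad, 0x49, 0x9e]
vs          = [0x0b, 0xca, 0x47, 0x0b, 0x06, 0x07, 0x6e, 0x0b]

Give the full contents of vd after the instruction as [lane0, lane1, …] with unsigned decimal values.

lane count: 128 div 16 = 8
active while 1+j < 2, i.e. j ∈ [0,1) capped at 8 ⇒ 1
[0] sub(0x03,0x0b) = 0xfff8
[1] tail/keep = 0xc9
[2] tail/keep = 0xa8
[3] tail/keep = 0x5b
[4] tail/keep = 0x23
[5] tail/keep = 0xad
[6] tail/keep = 0x49
[7] tail/keep = 0x9e

vd = [65528, 201, 168, 91, 35, 173, 73, 158]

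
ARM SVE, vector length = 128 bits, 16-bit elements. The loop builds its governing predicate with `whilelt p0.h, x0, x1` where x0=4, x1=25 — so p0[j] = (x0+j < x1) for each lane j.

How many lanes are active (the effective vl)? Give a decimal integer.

register lanes = 128/16 = 8
p0[j] = (4+j < 25); true for j=0..7 → 8 lanes set

vl = 8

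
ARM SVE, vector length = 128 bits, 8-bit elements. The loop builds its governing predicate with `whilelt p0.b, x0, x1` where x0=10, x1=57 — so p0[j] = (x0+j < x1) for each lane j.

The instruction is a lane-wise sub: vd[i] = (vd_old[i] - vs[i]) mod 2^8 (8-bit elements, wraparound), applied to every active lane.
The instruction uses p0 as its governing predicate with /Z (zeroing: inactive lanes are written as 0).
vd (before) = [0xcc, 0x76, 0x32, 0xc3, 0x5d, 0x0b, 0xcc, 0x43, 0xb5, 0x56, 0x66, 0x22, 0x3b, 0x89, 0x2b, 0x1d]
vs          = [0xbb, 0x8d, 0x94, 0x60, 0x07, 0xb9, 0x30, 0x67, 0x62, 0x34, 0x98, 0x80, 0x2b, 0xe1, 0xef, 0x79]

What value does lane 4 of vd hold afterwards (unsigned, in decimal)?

vd[4] = 86

register lanes = 128/8 = 16
whilelt: lane j active iff 10+j < 57 → j < 47 → 16 active
  i=0: sub(0xcc,0xbb) → 17
  i=1: sub(0x76,0x8d) → 233
  i=2: sub(0x32,0x94) → 158
  i=3: sub(0xc3,0x60) → 99
  i=4: sub(0x5d,0x07) → 86
  i=5: sub(0x0b,0xb9) → 82
  i=6: sub(0xcc,0x30) → 156
  i=7: sub(0x43,0x67) → 220
  i=8: sub(0xb5,0x62) → 83
  i=9: sub(0x56,0x34) → 34
  i=10: sub(0x66,0x98) → 206
  i=11: sub(0x22,0x80) → 162
  i=12: sub(0x3b,0x2b) → 16
  i=13: sub(0x89,0xe1) → 168
  i=14: sub(0x2b,0xef) → 60
  i=15: sub(0x1d,0x79) → 164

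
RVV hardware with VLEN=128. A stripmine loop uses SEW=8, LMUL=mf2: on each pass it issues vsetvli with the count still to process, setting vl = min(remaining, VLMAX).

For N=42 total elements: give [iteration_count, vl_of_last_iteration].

[iterations, last_vl] = [6, 2]

VLMAX = VLEN×LMUL/SEW = 128×1/2/8 = 8
N=42: ⌈42/8⌉ = 6 iters; last vl = 42 − 5×8 = 2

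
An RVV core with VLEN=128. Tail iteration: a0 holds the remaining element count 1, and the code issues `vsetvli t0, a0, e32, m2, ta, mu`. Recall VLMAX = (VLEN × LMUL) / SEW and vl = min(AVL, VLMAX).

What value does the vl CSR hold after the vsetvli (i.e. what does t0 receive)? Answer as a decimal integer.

vl = 1

VLMAX = (128 × 2) / 32 = 8 lanes
vl ← min(1, 8) = 1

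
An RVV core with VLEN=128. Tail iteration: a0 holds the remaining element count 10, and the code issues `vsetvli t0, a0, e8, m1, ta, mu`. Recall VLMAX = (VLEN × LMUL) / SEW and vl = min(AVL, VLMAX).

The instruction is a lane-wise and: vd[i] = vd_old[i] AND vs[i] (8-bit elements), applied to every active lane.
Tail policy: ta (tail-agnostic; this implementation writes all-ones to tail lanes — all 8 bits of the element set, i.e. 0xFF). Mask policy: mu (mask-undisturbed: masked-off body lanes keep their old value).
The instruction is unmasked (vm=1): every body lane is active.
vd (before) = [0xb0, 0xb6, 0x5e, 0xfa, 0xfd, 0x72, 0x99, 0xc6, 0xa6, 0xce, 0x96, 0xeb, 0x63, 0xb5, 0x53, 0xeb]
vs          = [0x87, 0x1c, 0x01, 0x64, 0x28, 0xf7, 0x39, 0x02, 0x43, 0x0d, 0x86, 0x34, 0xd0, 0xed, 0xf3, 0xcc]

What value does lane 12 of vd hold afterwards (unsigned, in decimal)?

VLMAX = (128 × 1) / 8 = 16 lanes
vl ← min(10, 16) = 10
  i=0: and(0xb0,0x87) → 128
  i=1: and(0xb6,0x1c) → 20
  i=2: and(0x5e,0x01) → 0
  i=3: and(0xfa,0x64) → 96
  i=4: and(0xfd,0x28) → 40
  i=5: and(0x72,0xf7) → 114
  i=6: and(0x99,0x39) → 25
  i=7: and(0xc6,0x02) → 2
  i=8: and(0xa6,0x43) → 2
  i=9: and(0xce,0x0d) → 12
  i=10: tail/ones → 255
  i=11: tail/ones → 255
  i=12: tail/ones → 255
  i=13: tail/ones → 255
  i=14: tail/ones → 255
  i=15: tail/ones → 255

vd[12] = 255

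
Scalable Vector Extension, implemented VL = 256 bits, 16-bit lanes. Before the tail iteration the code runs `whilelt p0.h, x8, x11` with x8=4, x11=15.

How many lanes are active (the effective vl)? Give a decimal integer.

vl = 11

lane count: 256 div 16 = 16
whilelt: lane j active iff 4+j < 15 → j < 11 → 11 active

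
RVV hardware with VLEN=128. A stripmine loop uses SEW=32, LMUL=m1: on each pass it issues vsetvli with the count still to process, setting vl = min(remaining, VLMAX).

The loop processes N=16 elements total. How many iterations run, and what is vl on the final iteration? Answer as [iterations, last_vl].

[iterations, last_vl] = [4, 4]

VLMAX = VLEN×LMUL/SEW = 128×1/32 = 4
16 elements at 4/iter → 4 passes, remainder 4 on the last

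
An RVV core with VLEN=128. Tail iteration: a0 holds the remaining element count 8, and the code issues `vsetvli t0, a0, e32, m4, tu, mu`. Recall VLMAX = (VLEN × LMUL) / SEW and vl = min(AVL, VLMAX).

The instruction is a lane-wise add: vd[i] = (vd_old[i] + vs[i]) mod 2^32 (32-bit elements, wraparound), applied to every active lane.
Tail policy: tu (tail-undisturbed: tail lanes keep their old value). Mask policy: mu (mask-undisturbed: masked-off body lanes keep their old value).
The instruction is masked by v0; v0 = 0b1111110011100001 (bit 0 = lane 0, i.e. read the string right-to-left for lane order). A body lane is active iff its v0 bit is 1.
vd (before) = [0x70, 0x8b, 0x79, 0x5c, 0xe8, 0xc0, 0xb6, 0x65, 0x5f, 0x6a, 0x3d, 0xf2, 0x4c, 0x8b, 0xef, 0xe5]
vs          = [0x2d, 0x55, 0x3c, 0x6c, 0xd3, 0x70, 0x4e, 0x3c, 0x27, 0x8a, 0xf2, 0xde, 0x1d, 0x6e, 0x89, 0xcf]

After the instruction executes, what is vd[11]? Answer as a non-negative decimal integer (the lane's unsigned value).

VLMAX = (128 × 4) / 32 = 16 lanes
vl ← min(8, 16) = 8
  i=0: add(0x70,0x2d) → 157
  i=1: mask-off/keep → 139
  i=2: mask-off/keep → 121
  i=3: mask-off/keep → 92
  i=4: mask-off/keep → 232
  i=5: add(0xc0,0x70) → 304
  i=6: add(0xb6,0x4e) → 260
  i=7: add(0x65,0x3c) → 161
  i=8: tail/keep → 95
  i=9: tail/keep → 106
  i=10: tail/keep → 61
  i=11: tail/keep → 242
  i=12: tail/keep → 76
  i=13: tail/keep → 139
  i=14: tail/keep → 239
  i=15: tail/keep → 229

vd[11] = 242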